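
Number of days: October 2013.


Month: October (month 10)
October has 31 days

31 days


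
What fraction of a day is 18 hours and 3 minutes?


0.7521 (75.21%)

Total minutes: 18×60 + 3 = 1083
Day = 24×60 = 1440 minutes
Fraction = 1083/1440 ≈ 0.7521
As a percentage: 1083/1440 × 100 ≈ 75.21%


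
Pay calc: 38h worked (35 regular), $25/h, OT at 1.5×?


$987.50

Regular: 35h × $25 = $875.00
Overtime: 38 - 35 = 3h
OT pay: 3h × $25 × 1.5 = $112.50
Total = $875.00 + $112.50 = $987.50


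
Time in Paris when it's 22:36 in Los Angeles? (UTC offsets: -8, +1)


Time difference = UTC+1 - UTC-8 = +9 hours
New hour = (22 + 9) mod 24
= 31 mod 24 = 7
Minutes unchanged → 07:36; 31 ≥ 24 → next day

07:36 (next day)


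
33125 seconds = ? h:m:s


Hours: 33125 ÷ 3600 = 9 remainder 725
Minutes: 725 ÷ 60 = 12 remainder 5
Seconds: 5

9h 12m 5s


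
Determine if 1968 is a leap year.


Yes

Rules: divisible by 4 AND (not by 100 OR by 400)
1968 ÷ 4 = 492 exactly → divisible by 4
1968 ÷ 100 = 19 remainder 68 → not divisible by 100
Divisible by 4 but not by 100 → leap year


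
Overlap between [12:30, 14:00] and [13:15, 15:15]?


45 minutes

Meeting A: 750-840 (in minutes from midnight)
Meeting B: 795-915
Overlap start = max(750, 795) = 795
Overlap end = min(840, 915) = 840
Overlap = max(0, 840 - 795) = 45 min


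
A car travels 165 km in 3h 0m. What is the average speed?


55.0 km/h

Distance: 165 km
Time: 3 hours
Speed = 165 / 3 = 55.0 km/h


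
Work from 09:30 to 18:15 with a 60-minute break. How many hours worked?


7h 45m (465 minutes)

Total time = (18×60+15) - (9×60+30)
= 1095 - 570 = 525 min
Minus break: 525 - 60 = 465 min
= 7h 45m


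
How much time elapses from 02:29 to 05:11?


End time in minutes: 5×60 + 11 = 311
Start time in minutes: 2×60 + 29 = 149
Difference = 311 - 149 = 162 minutes
= 2 hours 42 minutes

2h 42m


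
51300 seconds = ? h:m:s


14h 15m 0s

Hours: 51300 ÷ 3600 = 14 remainder 900
Minutes: 900 ÷ 60 = 15 remainder 0
Seconds: 0


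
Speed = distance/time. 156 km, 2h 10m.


Distance: 156 km
Time: 2h 10m = 130 min = 130/60 = 13/6 hours
Speed = 156 ÷ (13/6) = 156 × 6 / 13 = 936/13 = 72.0 km/h

72.0 km/h


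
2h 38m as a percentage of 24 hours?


0.1097 (10.97%)

Total minutes: 2×60 + 38 = 158
Day = 24×60 = 1440 minutes
Fraction = 158/1440 ≈ 0.1097
As a percentage: 158/1440 × 100 ≈ 10.97%


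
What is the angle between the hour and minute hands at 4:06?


87.0°

Hour hand = 4×30 + 6×0.5 = 123.0°
Minute hand = 6×6 = 36°
Difference = |123.0 - 36| = 87.0°


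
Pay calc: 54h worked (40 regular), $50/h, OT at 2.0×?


$3400.00

Regular: 40h × $50 = $2000.00
Overtime: 54 - 40 = 14h
OT pay: 14h × $50 × 2.0 = $1400.00
Total = $2000.00 + $1400.00 = $3400.00


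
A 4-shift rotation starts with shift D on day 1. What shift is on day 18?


Shifts: A, B, C, D
Start: D (index 3)
Day 18: (3 + 18 - 1) mod 4
= 20 mod 4
= 0
Index 0 → shift A

Shift A


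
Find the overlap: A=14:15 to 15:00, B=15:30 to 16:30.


0 minutes

Meeting A: 855-900 (in minutes from midnight)
Meeting B: 930-990
Overlap start = max(855, 930) = 930
Overlap end = min(900, 990) = 900
Overlap = max(0, 900 - 930) = 0 min


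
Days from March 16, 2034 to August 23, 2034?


160 days

From March 16, 2034 to August 23, 2034
Rest of March 2034: 31 - 16 = 15
Full months: April 30, May 31, June 30, July 31
Days into August 2034: 23
Total = 15 + 30 + 31 + 30 + 31 + 23 = 160 days


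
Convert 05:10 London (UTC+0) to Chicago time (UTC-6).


Time difference = UTC-6 - UTC+0 = -6 hours
New hour = (5 -6) mod 24
= -1 mod 24 = 23
Minutes unchanged → 23:10; -1 < 0 → previous day

23:10 (previous day)


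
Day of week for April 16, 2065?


Thursday

Zeller's congruence:
q=16, m=4, k=65, j=20
h = (16 + ⌊13×5/5⌋ + 65 + ⌊65/4⌋ + ⌊20/4⌋ - 2×20) mod 7
= (16 + 13 + 65 + 16 + 5 - 40) mod 7
= 75 mod 7 = 5
h=5 → Thursday


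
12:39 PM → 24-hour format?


Input: 12:39 PM
12 PM → 12 (noon)

12:39


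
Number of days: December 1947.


31 days

Month: December (month 12)
December has 31 days


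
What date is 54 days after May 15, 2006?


Start: May 15, 2006
Add 54 days
May 15 → June 1: 31 - 15 + 1 = 17 days (54 - 17 = 37 left)
June 1 → July 1: 30 - 1 + 1 = 30 days (37 - 30 = 7 left)
July 1 + 7 = July 8, 2006

July 8, 2006


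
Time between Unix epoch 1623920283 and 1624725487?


Difference = 1624725487 - 1623920283 = 805204 seconds
In hours: 805204 / 3600 ≈ 223.7
In days: 805204 / 86400 ≈ 9.32

805204 seconds (223.7 hours / 9.32 days)


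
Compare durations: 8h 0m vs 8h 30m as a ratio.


16:17 (0.94)

Duration 1: 480 minutes
Duration 2: 510 minutes
Ratio = 480:510
GCD = 30
Simplified = 16:17
As a decimal: 16/17 ≈ 0.94


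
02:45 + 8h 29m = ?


Start: 165 minutes from midnight
Add: 509 minutes
Total: 674 minutes
Hours: 674 ÷ 60 = 11 remainder 14

11:14


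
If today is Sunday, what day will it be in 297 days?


Wednesday

Start: Sunday (index 6)
(6 + 297) mod 7
= 303 mod 7
= 2
Index 2 → Wednesday


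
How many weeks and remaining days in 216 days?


30 weeks 6 days

Weeks: 216 ÷ 7 = 30 remainder 6


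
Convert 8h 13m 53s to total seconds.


Hours: 8 × 3600 = 28800
Minutes: 13 × 60 = 780
Seconds: 53
Total = 28800 + 780 + 53 = 29633

29633 seconds


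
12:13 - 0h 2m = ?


12:11

Start: 733 minutes from midnight
Subtract: 2 minutes
Remaining: 733 - 2 = 731
Hours: 12, Minutes: 11


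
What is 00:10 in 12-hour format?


Hour: 0
0 → 12 AM (midnight)

12:10 AM


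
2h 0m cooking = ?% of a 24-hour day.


Time: 120 minutes
Day: 1440 minutes
Percentage = (120/1440) × 100 ≈ 8.3%

8.3%


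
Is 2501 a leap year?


Rules: divisible by 4 AND (not by 100 OR by 400)
2501 ÷ 4 = 625 remainder 1 → not divisible by 4
Not divisible by 4 → not a leap year

No


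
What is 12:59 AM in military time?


Input: 12:59 AM
12 AM → 00 (midnight)

00:59


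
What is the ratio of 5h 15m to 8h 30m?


21:34 (0.62)

Duration 1: 315 minutes
Duration 2: 510 minutes
Ratio = 315:510
GCD = 15
Simplified = 21:34
As a decimal: 21/34 ≈ 0.62


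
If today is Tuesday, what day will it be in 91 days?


Start: Tuesday (index 1)
(1 + 91) mod 7
= 92 mod 7
= 1
Index 1 → Tuesday

Tuesday


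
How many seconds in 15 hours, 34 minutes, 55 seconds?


56095 seconds

Hours: 15 × 3600 = 54000
Minutes: 34 × 60 = 2040
Seconds: 55
Total = 54000 + 2040 + 55 = 56095


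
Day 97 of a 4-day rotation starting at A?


Shift A

Shifts: A, B, C, D
Start: A (index 0)
Day 97: (0 + 97 - 1) mod 4
= 96 mod 4
= 0
Index 0 → shift A


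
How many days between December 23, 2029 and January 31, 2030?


39 days

From December 23, 2029 to January 31, 2030
Rest of December 2029: 31 - 23 = 8
Days into January 2030: 31
Total = 8 + 31 = 39 days


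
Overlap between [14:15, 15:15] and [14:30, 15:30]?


Meeting A: 855-915 (in minutes from midnight)
Meeting B: 870-930
Overlap start = max(855, 870) = 870
Overlap end = min(915, 930) = 915
Overlap = max(0, 915 - 870) = 45 min

45 minutes


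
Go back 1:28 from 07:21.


05:53

Start: 441 minutes from midnight
Subtract: 88 minutes
Remaining: 441 - 88 = 353
Hours: 5, Minutes: 53


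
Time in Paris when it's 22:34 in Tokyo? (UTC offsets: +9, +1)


Time difference = UTC+1 - UTC+9 = -8 hours
New hour = (22 -8) mod 24
= 14 mod 24 = 14
Minutes unchanged → 14:34

14:34


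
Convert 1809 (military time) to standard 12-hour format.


6:09 PM

Hour: 18
18 - 12 = 6 → PM


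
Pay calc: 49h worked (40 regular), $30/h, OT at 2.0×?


Regular: 40h × $30 = $1200.00
Overtime: 49 - 40 = 9h
OT pay: 9h × $30 × 2.0 = $540.00
Total = $1200.00 + $540.00 = $1740.00

$1740.00


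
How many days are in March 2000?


Month: March (month 3)
March has 31 days

31 days


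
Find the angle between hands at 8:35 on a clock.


Hour hand = 8×30 + 35×0.5 = 257.5°
Minute hand = 35×6 = 210°
Difference = |257.5 - 210| = 47.5°

47.5°


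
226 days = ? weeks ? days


32 weeks 2 days

Weeks: 226 ÷ 7 = 32 remainder 2


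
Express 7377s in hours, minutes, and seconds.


2h 2m 57s

Hours: 7377 ÷ 3600 = 2 remainder 177
Minutes: 177 ÷ 60 = 2 remainder 57
Seconds: 57


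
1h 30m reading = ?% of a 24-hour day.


6.3%

Time: 90 minutes
Day: 1440 minutes
Percentage = (90/1440) × 100 ≈ 6.3%


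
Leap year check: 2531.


Rules: divisible by 4 AND (not by 100 OR by 400)
2531 ÷ 4 = 632 remainder 3 → not divisible by 4
Not divisible by 4 → not a leap year

No


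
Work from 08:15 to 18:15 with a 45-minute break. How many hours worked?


9h 15m (555 minutes)

Total time = (18×60+15) - (8×60+15)
= 1095 - 495 = 600 min
Minus break: 600 - 45 = 555 min
= 9h 15m


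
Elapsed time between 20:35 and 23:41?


End time in minutes: 23×60 + 41 = 1421
Start time in minutes: 20×60 + 35 = 1235
Difference = 1421 - 1235 = 186 minutes
= 3 hours 6 minutes

3h 6m


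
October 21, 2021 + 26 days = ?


Start: October 21, 2021
Add 26 days
October 21 → November 1: 31 - 21 + 1 = 11 days (26 - 11 = 15 left)
November 1 + 15 = November 16, 2021

November 16, 2021


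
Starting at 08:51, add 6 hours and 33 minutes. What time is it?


15:24

Start: 531 minutes from midnight
Add: 393 minutes
Total: 924 minutes
Hours: 924 ÷ 60 = 15 remainder 24


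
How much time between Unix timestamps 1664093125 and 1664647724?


554599 seconds (154.1 hours / 6.42 days)

Difference = 1664647724 - 1664093125 = 554599 seconds
In hours: 554599 / 3600 ≈ 154.1
In days: 554599 / 86400 ≈ 6.42


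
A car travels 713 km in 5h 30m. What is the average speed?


129.6 km/h

Distance: 713 km
Time: 5h 30m = 330 min = 330/60 = 11/2 hours
Speed = 713 ÷ (11/2) = 713 × 2 / 11 = 1426/11 ≈ 129.6 km/h


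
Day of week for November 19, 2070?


Zeller's congruence:
q=19, m=11, k=70, j=20
h = (19 + ⌊13×12/5⌋ + 70 + ⌊70/4⌋ + ⌊20/4⌋ - 2×20) mod 7
= (19 + 31 + 70 + 17 + 5 - 40) mod 7
= 102 mod 7 = 4
h=4 → Wednesday

Wednesday


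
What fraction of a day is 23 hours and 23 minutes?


Total minutes: 23×60 + 23 = 1403
Day = 24×60 = 1440 minutes
Fraction = 1403/1440 ≈ 0.9743
As a percentage: 1403/1440 × 100 ≈ 97.43%

0.9743 (97.43%)


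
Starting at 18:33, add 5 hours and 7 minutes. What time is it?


23:40

Start: 1113 minutes from midnight
Add: 307 minutes
Total: 1420 minutes
Hours: 1420 ÷ 60 = 23 remainder 40


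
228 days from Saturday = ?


Start: Saturday (index 5)
(5 + 228) mod 7
= 233 mod 7
= 2
Index 2 → Wednesday

Wednesday


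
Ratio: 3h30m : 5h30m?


7:11 (0.64)

Duration 1: 210 minutes
Duration 2: 330 minutes
Ratio = 210:330
GCD = 30
Simplified = 7:11
As a decimal: 7/11 ≈ 0.64


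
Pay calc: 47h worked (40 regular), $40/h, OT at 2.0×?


$2160.00

Regular: 40h × $40 = $1600.00
Overtime: 47 - 40 = 7h
OT pay: 7h × $40 × 2.0 = $560.00
Total = $1600.00 + $560.00 = $2160.00


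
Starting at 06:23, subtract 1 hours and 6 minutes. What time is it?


05:17

Start: 383 minutes from midnight
Subtract: 66 minutes
Remaining: 383 - 66 = 317
Hours: 5, Minutes: 17


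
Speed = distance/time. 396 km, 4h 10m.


Distance: 396 km
Time: 4h 10m = 250 min = 250/60 = 25/6 hours
Speed = 396 ÷ (25/6) = 396 × 6 / 25 = 2376/25 ≈ 95.0 km/h

95.0 km/h


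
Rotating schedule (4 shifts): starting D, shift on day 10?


Shift A

Shifts: A, B, C, D
Start: D (index 3)
Day 10: (3 + 10 - 1) mod 4
= 12 mod 4
= 0
Index 0 → shift A


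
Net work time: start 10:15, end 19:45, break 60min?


Total time = (19×60+45) - (10×60+15)
= 1185 - 615 = 570 min
Minus break: 570 - 60 = 510 min
= 8h 30m

8h 30m (510 minutes)


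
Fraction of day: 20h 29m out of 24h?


0.8535 (85.35%)

Total minutes: 20×60 + 29 = 1229
Day = 24×60 = 1440 minutes
Fraction = 1229/1440 ≈ 0.8535
As a percentage: 1229/1440 × 100 ≈ 85.35%


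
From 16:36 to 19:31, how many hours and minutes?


2h 55m

End time in minutes: 19×60 + 31 = 1171
Start time in minutes: 16×60 + 36 = 996
Difference = 1171 - 996 = 175 minutes
= 2 hours 55 minutes


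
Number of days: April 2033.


Month: April (month 4)
April has 30 days

30 days


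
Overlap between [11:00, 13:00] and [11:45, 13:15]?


Meeting A: 660-780 (in minutes from midnight)
Meeting B: 705-795
Overlap start = max(660, 705) = 705
Overlap end = min(780, 795) = 780
Overlap = max(0, 780 - 705) = 75 min

75 minutes


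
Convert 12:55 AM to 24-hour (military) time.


00:55

Input: 12:55 AM
12 AM → 00 (midnight)


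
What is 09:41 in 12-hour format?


9:41 AM

Hour: 9
9 < 12 → AM


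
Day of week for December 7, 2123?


Zeller's congruence:
q=7, m=12, k=23, j=21
h = (7 + ⌊13×13/5⌋ + 23 + ⌊23/4⌋ + ⌊21/4⌋ - 2×21) mod 7
= (7 + 33 + 23 + 5 + 5 - 42) mod 7
= 31 mod 7 = 3
h=3 → Tuesday

Tuesday


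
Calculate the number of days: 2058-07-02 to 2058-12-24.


From July 2, 2058 to December 24, 2058
Rest of July 2058: 31 - 2 = 29
Full months: August 31, September 30, October 31, November 30
Days into December 2058: 24
Total = 29 + 31 + 30 + 31 + 30 + 24 = 175 days

175 days


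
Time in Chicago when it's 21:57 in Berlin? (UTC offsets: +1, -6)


14:57

Time difference = UTC-6 - UTC+1 = -7 hours
New hour = (21 -7) mod 24
= 14 mod 24 = 14
Minutes unchanged → 14:57


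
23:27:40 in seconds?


84460 seconds

Hours: 23 × 3600 = 82800
Minutes: 27 × 60 = 1620
Seconds: 40
Total = 82800 + 1620 + 40 = 84460


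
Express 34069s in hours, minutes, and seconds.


Hours: 34069 ÷ 3600 = 9 remainder 1669
Minutes: 1669 ÷ 60 = 27 remainder 49
Seconds: 49

9h 27m 49s


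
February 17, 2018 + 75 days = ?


May 3, 2018

Start: February 17, 2018
Add 75 days
February 17 → March 1: 28 - 17 + 1 = 12 days (75 - 12 = 63 left)
March 1 → April 1: 31 - 1 + 1 = 31 days (63 - 31 = 32 left)
April 1 → May 1: 30 - 1 + 1 = 30 days (32 - 30 = 2 left)
May 1 + 2 = May 3, 2018


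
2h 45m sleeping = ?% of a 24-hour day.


11.5%

Time: 165 minutes
Day: 1440 minutes
Percentage = (165/1440) × 100 ≈ 11.5%


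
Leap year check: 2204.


Rules: divisible by 4 AND (not by 100 OR by 400)
2204 ÷ 4 = 551 exactly → divisible by 4
2204 ÷ 100 = 22 remainder 4 → not divisible by 100
Divisible by 4 but not by 100 → leap year

Yes


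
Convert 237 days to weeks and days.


33 weeks 6 days

Weeks: 237 ÷ 7 = 33 remainder 6


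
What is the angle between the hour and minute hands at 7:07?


Hour hand = 7×30 + 7×0.5 = 213.5°
Minute hand = 7×6 = 42°
Difference = |213.5 - 42| = 171.5°

171.5°


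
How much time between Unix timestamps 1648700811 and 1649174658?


473847 seconds (131.6 hours / 5.48 days)

Difference = 1649174658 - 1648700811 = 473847 seconds
In hours: 473847 / 3600 ≈ 131.6
In days: 473847 / 86400 ≈ 5.48


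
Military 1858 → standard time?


Hour: 18
18 - 12 = 6 → PM

6:58 PM


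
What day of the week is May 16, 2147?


Zeller's congruence:
q=16, m=5, k=47, j=21
h = (16 + ⌊13×6/5⌋ + 47 + ⌊47/4⌋ + ⌊21/4⌋ - 2×21) mod 7
= (16 + 15 + 47 + 11 + 5 - 42) mod 7
= 52 mod 7 = 3
h=3 → Tuesday

Tuesday


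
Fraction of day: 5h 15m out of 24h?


0.2188 (21.88%)

Total minutes: 5×60 + 15 = 315
Day = 24×60 = 1440 minutes
Fraction = 315/1440 ≈ 0.2188
As a percentage: 315/1440 × 100 ≈ 21.88%


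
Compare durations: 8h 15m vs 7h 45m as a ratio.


33:31 (1.06)

Duration 1: 495 minutes
Duration 2: 465 minutes
Ratio = 495:465
GCD = 15
Simplified = 33:31
As a decimal: 33/31 ≈ 1.06


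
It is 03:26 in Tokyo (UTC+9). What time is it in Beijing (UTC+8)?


02:26

Time difference = UTC+8 - UTC+9 = -1 hours
New hour = (3 -1) mod 24
= 2 mod 24 = 2
Minutes unchanged → 02:26


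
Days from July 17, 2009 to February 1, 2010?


From July 17, 2009 to February 1, 2010
Rest of July 2009: 31 - 17 = 14
Full months: August 31, September 30, October 31, November 30, December 31, January 31
Days into February 2010: 1
Total = 14 + 31 + 30 + 31 + 30 + 31 + 31 + 1 = 199 days

199 days


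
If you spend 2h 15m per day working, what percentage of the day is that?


Time: 135 minutes
Day: 1440 minutes
Percentage = (135/1440) × 100 ≈ 9.4%

9.4%


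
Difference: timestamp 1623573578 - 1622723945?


849633 seconds (236.0 hours / 9.83 days)

Difference = 1623573578 - 1622723945 = 849633 seconds
In hours: 849633 / 3600 ≈ 236.0
In days: 849633 / 86400 ≈ 9.83


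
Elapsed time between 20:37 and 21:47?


End time in minutes: 21×60 + 47 = 1307
Start time in minutes: 20×60 + 37 = 1237
Difference = 1307 - 1237 = 70 minutes
= 1 hours 10 minutes

1h 10m


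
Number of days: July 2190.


31 days

Month: July (month 7)
July has 31 days


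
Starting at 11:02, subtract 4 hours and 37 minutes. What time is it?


Start: 662 minutes from midnight
Subtract: 277 minutes
Remaining: 662 - 277 = 385
Hours: 6, Minutes: 25

06:25


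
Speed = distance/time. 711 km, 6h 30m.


Distance: 711 km
Time: 6h 30m = 390 min = 390/60 = 13/2 hours
Speed = 711 ÷ (13/2) = 711 × 2 / 13 = 1422/13 ≈ 109.4 km/h

109.4 km/h


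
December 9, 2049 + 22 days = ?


December 31, 2049

Start: December 9, 2049
Add 22 days
December 9 + 22 = December 31, 2049


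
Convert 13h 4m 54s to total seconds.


47094 seconds

Hours: 13 × 3600 = 46800
Minutes: 4 × 60 = 240
Seconds: 54
Total = 46800 + 240 + 54 = 47094


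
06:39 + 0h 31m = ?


Start: 399 minutes from midnight
Add: 31 minutes
Total: 430 minutes
Hours: 430 ÷ 60 = 7 remainder 10

07:10


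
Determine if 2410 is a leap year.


Rules: divisible by 4 AND (not by 100 OR by 400)
2410 ÷ 4 = 602 remainder 2 → not divisible by 4
Not divisible by 4 → not a leap year

No


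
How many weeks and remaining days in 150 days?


Weeks: 150 ÷ 7 = 21 remainder 3

21 weeks 3 days


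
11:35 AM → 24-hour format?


Input: 11:35 AM
AM hour stays: 11

11:35


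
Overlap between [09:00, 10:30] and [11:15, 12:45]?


Meeting A: 540-630 (in minutes from midnight)
Meeting B: 675-765
Overlap start = max(540, 675) = 675
Overlap end = min(630, 765) = 630
Overlap = max(0, 630 - 675) = 0 min

0 minutes


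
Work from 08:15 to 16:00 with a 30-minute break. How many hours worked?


7h 15m (435 minutes)

Total time = (16×60+0) - (8×60+15)
= 960 - 495 = 465 min
Minus break: 465 - 30 = 435 min
= 7h 15m


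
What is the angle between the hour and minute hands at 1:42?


159.0°

Hour hand = 1×30 + 42×0.5 = 51.0°
Minute hand = 42×6 = 252°
Difference = |51.0 - 252| = 201.0°
Since > 180°: 360 - 201.0 = 159.0°


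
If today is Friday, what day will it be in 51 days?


Sunday

Start: Friday (index 4)
(4 + 51) mod 7
= 55 mod 7
= 6
Index 6 → Sunday


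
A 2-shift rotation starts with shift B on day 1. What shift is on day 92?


Shift A

Shifts: A, B
Start: B (index 1)
Day 92: (1 + 92 - 1) mod 2
= 92 mod 2
= 0
Index 0 → shift A


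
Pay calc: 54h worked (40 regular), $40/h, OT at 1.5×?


$2440.00

Regular: 40h × $40 = $1600.00
Overtime: 54 - 40 = 14h
OT pay: 14h × $40 × 1.5 = $840.00
Total = $1600.00 + $840.00 = $2440.00


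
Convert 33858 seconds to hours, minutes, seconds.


Hours: 33858 ÷ 3600 = 9 remainder 1458
Minutes: 1458 ÷ 60 = 24 remainder 18
Seconds: 18

9h 24m 18s


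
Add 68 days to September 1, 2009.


November 8, 2009

Start: September 1, 2009
Add 68 days
September 1 → October 1: 30 - 1 + 1 = 30 days (68 - 30 = 38 left)
October 1 → November 1: 31 - 1 + 1 = 31 days (38 - 31 = 7 left)
November 1 + 7 = November 8, 2009


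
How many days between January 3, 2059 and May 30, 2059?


From January 3, 2059 to May 30, 2059
Rest of January 2059: 31 - 3 = 28
Full months: February 2059 28, March 31, April 30
Days into May 2059: 30
Total = 28 + 28 + 31 + 30 + 30 = 147 days

147 days


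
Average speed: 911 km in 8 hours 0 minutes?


113.9 km/h

Distance: 911 km
Time: 8 hours
Speed = 911 / 8 ≈ 113.9 km/h


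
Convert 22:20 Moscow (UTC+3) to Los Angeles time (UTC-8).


Time difference = UTC-8 - UTC+3 = -11 hours
New hour = (22 -11) mod 24
= 11 mod 24 = 11
Minutes unchanged → 11:20

11:20


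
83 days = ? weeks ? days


Weeks: 83 ÷ 7 = 11 remainder 6

11 weeks 6 days


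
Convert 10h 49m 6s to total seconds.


38946 seconds

Hours: 10 × 3600 = 36000
Minutes: 49 × 60 = 2940
Seconds: 6
Total = 36000 + 2940 + 6 = 38946


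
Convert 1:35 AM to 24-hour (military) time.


Input: 1:35 AM
AM hour stays: 1

01:35


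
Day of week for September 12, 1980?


Zeller's congruence:
q=12, m=9, k=80, j=19
h = (12 + ⌊13×10/5⌋ + 80 + ⌊80/4⌋ + ⌊19/4⌋ - 2×19) mod 7
= (12 + 26 + 80 + 20 + 4 - 38) mod 7
= 104 mod 7 = 6
h=6 → Friday

Friday


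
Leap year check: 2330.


Rules: divisible by 4 AND (not by 100 OR by 400)
2330 ÷ 4 = 582 remainder 2 → not divisible by 4
Not divisible by 4 → not a leap year

No


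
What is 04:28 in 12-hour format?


4:28 AM

Hour: 4
4 < 12 → AM


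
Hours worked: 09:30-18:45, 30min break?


8h 45m (525 minutes)

Total time = (18×60+45) - (9×60+30)
= 1125 - 570 = 555 min
Minus break: 555 - 30 = 525 min
= 8h 45m


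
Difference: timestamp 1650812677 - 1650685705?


Difference = 1650812677 - 1650685705 = 126972 seconds
In hours: 126972 / 3600 ≈ 35.3
In days: 126972 / 86400 ≈ 1.47

126972 seconds (35.3 hours / 1.47 days)


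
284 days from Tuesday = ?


Saturday

Start: Tuesday (index 1)
(1 + 284) mod 7
= 285 mod 7
= 5
Index 5 → Saturday


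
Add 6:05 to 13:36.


Start: 816 minutes from midnight
Add: 365 minutes
Total: 1181 minutes
Hours: 1181 ÷ 60 = 19 remainder 41

19:41


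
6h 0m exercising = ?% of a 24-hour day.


25.0%

Time: 360 minutes
Day: 1440 minutes
Percentage = (360/1440) × 100 = 25.0%


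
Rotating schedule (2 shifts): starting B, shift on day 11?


Shifts: A, B
Start: B (index 1)
Day 11: (1 + 11 - 1) mod 2
= 11 mod 2
= 1
Index 1 → shift B

Shift B


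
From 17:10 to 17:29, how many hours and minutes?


End time in minutes: 17×60 + 29 = 1049
Start time in minutes: 17×60 + 10 = 1030
Difference = 1049 - 1030 = 19 minutes
= 0 hours 19 minutes

0h 19m


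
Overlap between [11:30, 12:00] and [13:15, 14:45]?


0 minutes

Meeting A: 690-720 (in minutes from midnight)
Meeting B: 795-885
Overlap start = max(690, 795) = 795
Overlap end = min(720, 885) = 720
Overlap = max(0, 720 - 795) = 0 min


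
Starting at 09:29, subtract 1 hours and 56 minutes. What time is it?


07:33

Start: 569 minutes from midnight
Subtract: 116 minutes
Remaining: 569 - 116 = 453
Hours: 7, Minutes: 33


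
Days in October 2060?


Month: October (month 10)
October has 31 days

31 days


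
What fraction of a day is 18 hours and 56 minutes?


Total minutes: 18×60 + 56 = 1136
Day = 24×60 = 1440 minutes
Fraction = 1136/1440 ≈ 0.7889
As a percentage: 1136/1440 × 100 ≈ 78.89%

0.7889 (78.89%)


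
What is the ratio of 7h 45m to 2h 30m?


Duration 1: 465 minutes
Duration 2: 150 minutes
Ratio = 465:150
GCD = 15
Simplified = 31:10
As a decimal: 31/10 = 3.10

31:10 (3.10)


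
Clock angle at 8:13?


168.5°

Hour hand = 8×30 + 13×0.5 = 246.5°
Minute hand = 13×6 = 78°
Difference = |246.5 - 78| = 168.5°


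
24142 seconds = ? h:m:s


Hours: 24142 ÷ 3600 = 6 remainder 2542
Minutes: 2542 ÷ 60 = 42 remainder 22
Seconds: 22

6h 42m 22s


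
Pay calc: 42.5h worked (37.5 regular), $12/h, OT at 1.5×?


$540.00

Regular: 37.5h × $12 = $450.00
Overtime: 42.5 - 37.5 = 5.0h
OT pay: 5.0h × $12 × 1.5 = $90.00
Total = $450.00 + $90.00 = $540.00


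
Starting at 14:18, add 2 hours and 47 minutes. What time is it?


17:05

Start: 858 minutes from midnight
Add: 167 minutes
Total: 1025 minutes
Hours: 1025 ÷ 60 = 17 remainder 5


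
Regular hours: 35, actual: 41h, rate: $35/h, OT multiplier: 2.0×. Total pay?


$1645.00

Regular: 35h × $35 = $1225.00
Overtime: 41 - 35 = 6h
OT pay: 6h × $35 × 2.0 = $420.00
Total = $1225.00 + $420.00 = $1645.00


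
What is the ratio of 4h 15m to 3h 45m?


17:15 (1.13)

Duration 1: 255 minutes
Duration 2: 225 minutes
Ratio = 255:225
GCD = 15
Simplified = 17:15
As a decimal: 17/15 ≈ 1.13


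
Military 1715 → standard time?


5:15 PM

Hour: 17
17 - 12 = 5 → PM


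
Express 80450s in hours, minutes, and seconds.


Hours: 80450 ÷ 3600 = 22 remainder 1250
Minutes: 1250 ÷ 60 = 20 remainder 50
Seconds: 50

22h 20m 50s


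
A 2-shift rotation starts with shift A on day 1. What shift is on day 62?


Shift B

Shifts: A, B
Start: A (index 0)
Day 62: (0 + 62 - 1) mod 2
= 61 mod 2
= 1
Index 1 → shift B


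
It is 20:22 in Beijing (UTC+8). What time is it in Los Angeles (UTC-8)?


Time difference = UTC-8 - UTC+8 = -16 hours
New hour = (20 -16) mod 24
= 4 mod 24 = 4
Minutes unchanged → 04:22

04:22


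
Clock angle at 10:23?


Hour hand = 10×30 + 23×0.5 = 311.5°
Minute hand = 23×6 = 138°
Difference = |311.5 - 138| = 173.5°

173.5°


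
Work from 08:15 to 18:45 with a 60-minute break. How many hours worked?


Total time = (18×60+45) - (8×60+15)
= 1125 - 495 = 630 min
Minus break: 630 - 60 = 570 min
= 9h 30m

9h 30m (570 minutes)


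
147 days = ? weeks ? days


21 weeks 0 days

Weeks: 147 ÷ 7 = 21 remainder 0


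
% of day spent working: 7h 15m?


30.2%

Time: 435 minutes
Day: 1440 minutes
Percentage = (435/1440) × 100 ≈ 30.2%


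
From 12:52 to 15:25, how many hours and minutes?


2h 33m

End time in minutes: 15×60 + 25 = 925
Start time in minutes: 12×60 + 52 = 772
Difference = 925 - 772 = 153 minutes
= 2 hours 33 minutes


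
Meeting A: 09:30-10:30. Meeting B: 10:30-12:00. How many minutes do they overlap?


0 minutes

Meeting A: 570-630 (in minutes from midnight)
Meeting B: 630-720
Overlap start = max(570, 630) = 630
Overlap end = min(630, 720) = 630
Overlap = max(0, 630 - 630) = 0 min


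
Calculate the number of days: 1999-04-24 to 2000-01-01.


From April 24, 1999 to January 1, 2000
Rest of April 1999: 30 - 24 = 6
Full months: May 31, June 30, July 31, August 31, September 30, October 31, November 30, December 31
Days into January 2000: 1
Total = 6 + 31 + 30 + 31 + 31 + 30 + 31 + 30 + 31 + 1 = 252 days

252 days


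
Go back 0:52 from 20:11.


Start: 1211 minutes from midnight
Subtract: 52 minutes
Remaining: 1211 - 52 = 1159
Hours: 19, Minutes: 19

19:19


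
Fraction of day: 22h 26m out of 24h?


0.9347 (93.47%)

Total minutes: 22×60 + 26 = 1346
Day = 24×60 = 1440 minutes
Fraction = 1346/1440 ≈ 0.9347
As a percentage: 1346/1440 × 100 ≈ 93.47%


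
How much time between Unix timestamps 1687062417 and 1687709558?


647141 seconds (179.8 hours / 7.49 days)

Difference = 1687709558 - 1687062417 = 647141 seconds
In hours: 647141 / 3600 ≈ 179.8
In days: 647141 / 86400 ≈ 7.49


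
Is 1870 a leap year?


No

Rules: divisible by 4 AND (not by 100 OR by 400)
1870 ÷ 4 = 467 remainder 2 → not divisible by 4
Not divisible by 4 → not a leap year


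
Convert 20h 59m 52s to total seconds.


Hours: 20 × 3600 = 72000
Minutes: 59 × 60 = 3540
Seconds: 52
Total = 72000 + 3540 + 52 = 75592

75592 seconds


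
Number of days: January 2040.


31 days

Month: January (month 1)
January has 31 days


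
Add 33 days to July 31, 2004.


September 2, 2004

Start: July 31, 2004
Add 33 days
July 31 → August 1: 31 - 31 + 1 = 1 days (33 - 1 = 32 left)
August 1 → September 1: 31 - 1 + 1 = 31 days (32 - 31 = 1 left)
September 1 + 1 = September 2, 2004


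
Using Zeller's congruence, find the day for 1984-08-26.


Zeller's congruence:
q=26, m=8, k=84, j=19
h = (26 + ⌊13×9/5⌋ + 84 + ⌊84/4⌋ + ⌊19/4⌋ - 2×19) mod 7
= (26 + 23 + 84 + 21 + 4 - 38) mod 7
= 120 mod 7 = 1
h=1 → Sunday

Sunday


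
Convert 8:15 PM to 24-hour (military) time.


Input: 8:15 PM
PM: 8 + 12 = 20

20:15


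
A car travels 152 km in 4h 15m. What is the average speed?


Distance: 152 km
Time: 4h 15m = 255 min = 255/60 = 17/4 hours
Speed = 152 ÷ (17/4) = 152 × 4 / 17 = 608/17 ≈ 35.8 km/h

35.8 km/h


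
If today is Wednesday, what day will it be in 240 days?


Friday

Start: Wednesday (index 2)
(2 + 240) mod 7
= 242 mod 7
= 4
Index 4 → Friday


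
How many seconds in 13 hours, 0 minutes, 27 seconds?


Hours: 13 × 3600 = 46800
Minutes: 0 × 60 = 0
Seconds: 27
Total = 46800 + 0 + 27 = 46827

46827 seconds


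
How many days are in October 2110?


Month: October (month 10)
October has 31 days

31 days


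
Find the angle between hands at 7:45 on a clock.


37.5°

Hour hand = 7×30 + 45×0.5 = 232.5°
Minute hand = 45×6 = 270°
Difference = |232.5 - 270| = 37.5°


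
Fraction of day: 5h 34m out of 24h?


Total minutes: 5×60 + 34 = 334
Day = 24×60 = 1440 minutes
Fraction = 334/1440 ≈ 0.2319
As a percentage: 334/1440 × 100 ≈ 23.19%

0.2319 (23.19%)


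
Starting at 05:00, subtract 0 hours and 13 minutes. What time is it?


04:47

Start: 300 minutes from midnight
Subtract: 13 minutes
Remaining: 300 - 13 = 287
Hours: 4, Minutes: 47


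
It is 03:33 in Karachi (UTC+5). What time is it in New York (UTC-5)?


17:33 (previous day)

Time difference = UTC-5 - UTC+5 = -10 hours
New hour = (3 -10) mod 24
= -7 mod 24 = 17
Minutes unchanged → 17:33; -7 < 0 → previous day


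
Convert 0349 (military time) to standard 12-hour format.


3:49 AM

Hour: 3
3 < 12 → AM


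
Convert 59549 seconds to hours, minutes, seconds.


16h 32m 29s

Hours: 59549 ÷ 3600 = 16 remainder 1949
Minutes: 1949 ÷ 60 = 32 remainder 29
Seconds: 29


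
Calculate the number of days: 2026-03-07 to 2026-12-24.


292 days

From March 7, 2026 to December 24, 2026
Rest of March 2026: 31 - 7 = 24
Full months: April 30, May 31, June 30, July 31, August 31, September 30, October 31, November 30
Days into December 2026: 24
Total = 24 + 30 + 31 + 30 + 31 + 31 + 30 + 31 + 30 + 24 = 292 days


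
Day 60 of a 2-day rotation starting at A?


Shift B

Shifts: A, B
Start: A (index 0)
Day 60: (0 + 60 - 1) mod 2
= 59 mod 2
= 1
Index 1 → shift B


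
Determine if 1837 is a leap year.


No

Rules: divisible by 4 AND (not by 100 OR by 400)
1837 ÷ 4 = 459 remainder 1 → not divisible by 4
Not divisible by 4 → not a leap year


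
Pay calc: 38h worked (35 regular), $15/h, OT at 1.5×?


$592.50

Regular: 35h × $15 = $525.00
Overtime: 38 - 35 = 3h
OT pay: 3h × $15 × 1.5 = $67.50
Total = $525.00 + $67.50 = $592.50


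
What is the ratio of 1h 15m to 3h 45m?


Duration 1: 75 minutes
Duration 2: 225 minutes
Ratio = 75:225
GCD = 75
Simplified = 1:3
As a decimal: 1/3 ≈ 0.33

1:3 (0.33)


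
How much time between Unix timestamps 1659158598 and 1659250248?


91650 seconds (25.5 hours / 1.06 days)

Difference = 1659250248 - 1659158598 = 91650 seconds
In hours: 91650 / 3600 ≈ 25.5
In days: 91650 / 86400 ≈ 1.06


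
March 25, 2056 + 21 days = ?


Start: March 25, 2056
Add 21 days
March 25 → April 1: 31 - 25 + 1 = 7 days (21 - 7 = 14 left)
April 1 + 14 = April 15, 2056

April 15, 2056


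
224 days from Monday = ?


Monday

Start: Monday (index 0)
(0 + 224) mod 7
= 224 mod 7
= 0
Index 0 → Monday


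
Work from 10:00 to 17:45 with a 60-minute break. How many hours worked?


6h 45m (405 minutes)

Total time = (17×60+45) - (10×60+0)
= 1065 - 600 = 465 min
Minus break: 465 - 60 = 405 min
= 6h 45m


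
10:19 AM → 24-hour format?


Input: 10:19 AM
AM hour stays: 10

10:19


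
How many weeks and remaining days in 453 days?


64 weeks 5 days

Weeks: 453 ÷ 7 = 64 remainder 5


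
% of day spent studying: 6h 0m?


Time: 360 minutes
Day: 1440 minutes
Percentage = (360/1440) × 100 = 25.0%

25.0%


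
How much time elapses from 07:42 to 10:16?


End time in minutes: 10×60 + 16 = 616
Start time in minutes: 7×60 + 42 = 462
Difference = 616 - 462 = 154 minutes
= 2 hours 34 minutes

2h 34m


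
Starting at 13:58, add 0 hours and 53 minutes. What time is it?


Start: 838 minutes from midnight
Add: 53 minutes
Total: 891 minutes
Hours: 891 ÷ 60 = 14 remainder 51

14:51


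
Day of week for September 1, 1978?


Zeller's congruence:
q=1, m=9, k=78, j=19
h = (1 + ⌊13×10/5⌋ + 78 + ⌊78/4⌋ + ⌊19/4⌋ - 2×19) mod 7
= (1 + 26 + 78 + 19 + 4 - 38) mod 7
= 90 mod 7 = 6
h=6 → Friday

Friday


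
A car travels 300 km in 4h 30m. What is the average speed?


Distance: 300 km
Time: 4h 30m = 270 min = 270/60 = 9/2 hours
Speed = 300 ÷ (9/2) = 300 × 2 / 9 = 600/9 ≈ 66.7 km/h

66.7 km/h


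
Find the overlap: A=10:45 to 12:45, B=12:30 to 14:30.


Meeting A: 645-765 (in minutes from midnight)
Meeting B: 750-870
Overlap start = max(645, 750) = 750
Overlap end = min(765, 870) = 765
Overlap = max(0, 765 - 750) = 15 min

15 minutes


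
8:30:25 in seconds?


30625 seconds

Hours: 8 × 3600 = 28800
Minutes: 30 × 60 = 1800
Seconds: 25
Total = 28800 + 1800 + 25 = 30625


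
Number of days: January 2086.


Month: January (month 1)
January has 31 days

31 days


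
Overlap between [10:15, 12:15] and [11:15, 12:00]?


Meeting A: 615-735 (in minutes from midnight)
Meeting B: 675-720
Overlap start = max(615, 675) = 675
Overlap end = min(735, 720) = 720
Overlap = max(0, 720 - 675) = 45 min

45 minutes


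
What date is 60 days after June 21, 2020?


August 20, 2020

Start: June 21, 2020
Add 60 days
June 21 → July 1: 30 - 21 + 1 = 10 days (60 - 10 = 50 left)
July 1 → August 1: 31 - 1 + 1 = 31 days (50 - 31 = 19 left)
August 1 + 19 = August 20, 2020


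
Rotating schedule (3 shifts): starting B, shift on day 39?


Shift A

Shifts: A, B, C
Start: B (index 1)
Day 39: (1 + 39 - 1) mod 3
= 39 mod 3
= 0
Index 0 → shift A


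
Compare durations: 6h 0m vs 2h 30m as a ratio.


Duration 1: 360 minutes
Duration 2: 150 minutes
Ratio = 360:150
GCD = 30
Simplified = 12:5
As a decimal: 12/5 = 2.40

12:5 (2.40)


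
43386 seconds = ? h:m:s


Hours: 43386 ÷ 3600 = 12 remainder 186
Minutes: 186 ÷ 60 = 3 remainder 6
Seconds: 6

12h 3m 6s


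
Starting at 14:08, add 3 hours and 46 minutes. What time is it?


Start: 848 minutes from midnight
Add: 226 minutes
Total: 1074 minutes
Hours: 1074 ÷ 60 = 17 remainder 54

17:54


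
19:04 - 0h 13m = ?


18:51

Start: 1144 minutes from midnight
Subtract: 13 minutes
Remaining: 1144 - 13 = 1131
Hours: 18, Minutes: 51


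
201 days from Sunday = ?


Start: Sunday (index 6)
(6 + 201) mod 7
= 207 mod 7
= 4
Index 4 → Friday

Friday


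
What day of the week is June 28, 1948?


Zeller's congruence:
q=28, m=6, k=48, j=19
h = (28 + ⌊13×7/5⌋ + 48 + ⌊48/4⌋ + ⌊19/4⌋ - 2×19) mod 7
= (28 + 18 + 48 + 12 + 4 - 38) mod 7
= 72 mod 7 = 2
h=2 → Monday

Monday


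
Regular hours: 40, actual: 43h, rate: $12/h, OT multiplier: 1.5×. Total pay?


$534.00

Regular: 40h × $12 = $480.00
Overtime: 43 - 40 = 3h
OT pay: 3h × $12 × 1.5 = $54.00
Total = $480.00 + $54.00 = $534.00


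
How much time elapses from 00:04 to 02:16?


End time in minutes: 2×60 + 16 = 136
Start time in minutes: 0×60 + 4 = 4
Difference = 136 - 4 = 132 minutes
= 2 hours 12 minutes

2h 12m


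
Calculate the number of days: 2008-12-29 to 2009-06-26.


From December 29, 2008 to June 26, 2009
Rest of December 2008: 31 - 29 = 2
Full months: January 31, February 2009 28, March 31, April 30, May 31
Days into June 2009: 26
Total = 2 + 31 + 28 + 31 + 30 + 31 + 26 = 179 days

179 days


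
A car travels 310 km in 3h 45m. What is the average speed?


Distance: 310 km
Time: 3h 45m = 225 min = 225/60 = 15/4 hours
Speed = 310 ÷ (15/4) = 310 × 4 / 15 = 1240/15 ≈ 82.7 km/h

82.7 km/h


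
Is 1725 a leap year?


No

Rules: divisible by 4 AND (not by 100 OR by 400)
1725 ÷ 4 = 431 remainder 1 → not divisible by 4
Not divisible by 4 → not a leap year


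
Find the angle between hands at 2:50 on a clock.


145.0°

Hour hand = 2×30 + 50×0.5 = 85.0°
Minute hand = 50×6 = 300°
Difference = |85.0 - 300| = 215.0°
Since > 180°: 360 - 215.0 = 145.0°


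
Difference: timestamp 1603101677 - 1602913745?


Difference = 1603101677 - 1602913745 = 187932 seconds
In hours: 187932 / 3600 ≈ 52.2
In days: 187932 / 86400 ≈ 2.18

187932 seconds (52.2 hours / 2.18 days)


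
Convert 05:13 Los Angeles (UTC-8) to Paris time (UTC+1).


Time difference = UTC+1 - UTC-8 = +9 hours
New hour = (5 + 9) mod 24
= 14 mod 24 = 14
Minutes unchanged → 14:13

14:13


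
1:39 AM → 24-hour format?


01:39

Input: 1:39 AM
AM hour stays: 1


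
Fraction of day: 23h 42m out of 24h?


Total minutes: 23×60 + 42 = 1422
Day = 24×60 = 1440 minutes
Fraction = 1422/1440 = 0.9875
As a percentage: 1422/1440 × 100 = 98.75%

0.9875 (98.75%)


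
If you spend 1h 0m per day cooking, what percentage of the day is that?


Time: 60 minutes
Day: 1440 minutes
Percentage = (60/1440) × 100 ≈ 4.2%

4.2%


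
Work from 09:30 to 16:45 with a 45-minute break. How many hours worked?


6h 30m (390 minutes)

Total time = (16×60+45) - (9×60+30)
= 1005 - 570 = 435 min
Minus break: 435 - 45 = 390 min
= 6h 30m


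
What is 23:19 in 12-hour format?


Hour: 23
23 - 12 = 11 → PM

11:19 PM


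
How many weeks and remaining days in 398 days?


56 weeks 6 days

Weeks: 398 ÷ 7 = 56 remainder 6


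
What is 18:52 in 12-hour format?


6:52 PM

Hour: 18
18 - 12 = 6 → PM


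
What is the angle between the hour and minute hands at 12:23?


Hour hand (12 ≡ 0 on the dial): 0×30 + 23×0.5 = 11.5°
Minute hand = 23×6 = 138°
Difference = |11.5 - 138| = 126.5°

126.5°


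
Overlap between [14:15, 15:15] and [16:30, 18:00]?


0 minutes

Meeting A: 855-915 (in minutes from midnight)
Meeting B: 990-1080
Overlap start = max(855, 990) = 990
Overlap end = min(915, 1080) = 915
Overlap = max(0, 915 - 990) = 0 min


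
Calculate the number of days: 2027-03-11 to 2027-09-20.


From March 11, 2027 to September 20, 2027
Rest of March 2027: 31 - 11 = 20
Full months: April 30, May 31, June 30, July 31, August 31
Days into September 2027: 20
Total = 20 + 30 + 31 + 30 + 31 + 31 + 20 = 193 days

193 days


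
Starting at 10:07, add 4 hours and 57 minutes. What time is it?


Start: 607 minutes from midnight
Add: 297 minutes
Total: 904 minutes
Hours: 904 ÷ 60 = 15 remainder 4

15:04


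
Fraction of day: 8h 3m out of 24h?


0.3354 (33.54%)

Total minutes: 8×60 + 3 = 483
Day = 24×60 = 1440 minutes
Fraction = 483/1440 ≈ 0.3354
As a percentage: 483/1440 × 100 ≈ 33.54%


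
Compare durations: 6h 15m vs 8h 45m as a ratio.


5:7 (0.71)

Duration 1: 375 minutes
Duration 2: 525 minutes
Ratio = 375:525
GCD = 75
Simplified = 5:7
As a decimal: 5/7 ≈ 0.71


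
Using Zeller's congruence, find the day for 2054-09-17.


Thursday

Zeller's congruence:
q=17, m=9, k=54, j=20
h = (17 + ⌊13×10/5⌋ + 54 + ⌊54/4⌋ + ⌊20/4⌋ - 2×20) mod 7
= (17 + 26 + 54 + 13 + 5 - 40) mod 7
= 75 mod 7 = 5
h=5 → Thursday


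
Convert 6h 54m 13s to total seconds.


24853 seconds

Hours: 6 × 3600 = 21600
Minutes: 54 × 60 = 3240
Seconds: 13
Total = 21600 + 3240 + 13 = 24853


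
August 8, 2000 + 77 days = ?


Start: August 8, 2000
Add 77 days
August 8 → September 1: 31 - 8 + 1 = 24 days (77 - 24 = 53 left)
September 1 → October 1: 30 - 1 + 1 = 30 days (53 - 30 = 23 left)
October 1 + 23 = October 24, 2000

October 24, 2000
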